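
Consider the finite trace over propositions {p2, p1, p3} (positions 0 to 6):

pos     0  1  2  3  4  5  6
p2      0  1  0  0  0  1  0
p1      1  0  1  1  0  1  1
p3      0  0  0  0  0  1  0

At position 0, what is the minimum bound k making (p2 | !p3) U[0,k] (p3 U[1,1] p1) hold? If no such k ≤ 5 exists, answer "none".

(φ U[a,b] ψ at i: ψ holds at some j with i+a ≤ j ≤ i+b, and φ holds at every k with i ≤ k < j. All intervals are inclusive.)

5

Need earliest j ≥ 0 with (p3 U[1,1] p1), and (p2 | !p3) at every k in [0,j-1].
  j=0: rhs fails.
  j=1: rhs fails.
  j=2: rhs fails.
  j=3: rhs fails.
  j=4: rhs fails.
  j=5: rhs holds; lhs holds on [0,4]. k = 5.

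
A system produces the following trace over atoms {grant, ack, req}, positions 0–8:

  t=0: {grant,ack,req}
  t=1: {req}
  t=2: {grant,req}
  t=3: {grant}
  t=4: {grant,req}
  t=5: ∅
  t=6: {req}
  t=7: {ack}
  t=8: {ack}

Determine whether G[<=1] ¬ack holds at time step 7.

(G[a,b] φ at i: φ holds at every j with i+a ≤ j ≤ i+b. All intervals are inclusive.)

Check ¬ack at every j in [7,8]:
  j=7: false
  j=8: false
Fails at j=7 → formula fails.

False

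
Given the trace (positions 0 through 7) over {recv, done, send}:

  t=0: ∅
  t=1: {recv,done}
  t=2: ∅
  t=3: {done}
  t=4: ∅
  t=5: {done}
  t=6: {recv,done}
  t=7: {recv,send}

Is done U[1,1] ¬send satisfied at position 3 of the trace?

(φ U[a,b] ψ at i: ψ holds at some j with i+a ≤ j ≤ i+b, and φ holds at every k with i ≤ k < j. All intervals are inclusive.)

True

Need some j in [4,4] with ¬send, and done at every k in [3,j-1].
  j=4: ¬send holds; done holds at every k in [3,3] → satisfied.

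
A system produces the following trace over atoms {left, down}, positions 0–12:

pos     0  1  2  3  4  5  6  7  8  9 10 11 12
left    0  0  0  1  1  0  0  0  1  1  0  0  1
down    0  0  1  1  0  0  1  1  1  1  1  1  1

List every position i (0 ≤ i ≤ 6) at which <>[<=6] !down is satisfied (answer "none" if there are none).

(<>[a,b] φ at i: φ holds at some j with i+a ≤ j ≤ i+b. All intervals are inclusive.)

Evaluate at each i in [0,6]:
  i=0: ✓ (witness j=0)
  i=1: ✓ (witness j=1)
  i=2: ✓ (witness j=4)
  i=3: ✓ (witness j=4)
  i=4: ✓ (witness j=4)
  i=5: ✓ (witness j=5)
  i=6: ✗ (none in [6,12])

0, 1, 2, 3, 4, 5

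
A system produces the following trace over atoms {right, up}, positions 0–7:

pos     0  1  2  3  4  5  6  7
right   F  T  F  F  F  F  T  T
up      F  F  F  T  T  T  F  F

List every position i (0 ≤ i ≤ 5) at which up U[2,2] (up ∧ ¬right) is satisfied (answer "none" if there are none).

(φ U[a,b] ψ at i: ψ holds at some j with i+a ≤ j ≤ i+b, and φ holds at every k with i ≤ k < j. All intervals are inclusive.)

Evaluate at each i in [0,5]:
  i=0: ✗ (no rhs in [2,2])
  i=1: ✗ (lhs fails at k=1 before rhs at j=3)
  i=2: ✗ (lhs fails at k=2 before rhs at j=4)
  i=3: ✓ (rhs at j=5; lhs holds on [3,4])
  i=4: ✗ (no rhs in [6,6])
  i=5: ✗ (no rhs in [7,7])

3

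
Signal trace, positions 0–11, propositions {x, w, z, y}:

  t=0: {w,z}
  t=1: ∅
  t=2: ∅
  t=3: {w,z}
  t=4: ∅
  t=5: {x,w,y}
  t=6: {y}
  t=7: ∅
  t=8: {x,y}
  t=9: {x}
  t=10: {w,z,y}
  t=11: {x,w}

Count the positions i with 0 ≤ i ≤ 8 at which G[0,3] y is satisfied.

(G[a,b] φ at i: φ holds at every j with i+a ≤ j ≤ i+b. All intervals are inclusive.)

0

Evaluate at each i in [0,8]:
  i=0: ✗ (fails at j=0)
  i=1: ✗ (fails at j=1)
  i=2: ✗ (fails at j=2)
  i=3: ✗ (fails at j=3)
  i=4: ✗ (fails at j=4)
  i=5: ✗ (fails at j=7)
  i=6: ✗ (fails at j=7)
  i=7: ✗ (fails at j=7)
  i=8: ✗ (fails at j=9)
Positions where it holds: {} → 0.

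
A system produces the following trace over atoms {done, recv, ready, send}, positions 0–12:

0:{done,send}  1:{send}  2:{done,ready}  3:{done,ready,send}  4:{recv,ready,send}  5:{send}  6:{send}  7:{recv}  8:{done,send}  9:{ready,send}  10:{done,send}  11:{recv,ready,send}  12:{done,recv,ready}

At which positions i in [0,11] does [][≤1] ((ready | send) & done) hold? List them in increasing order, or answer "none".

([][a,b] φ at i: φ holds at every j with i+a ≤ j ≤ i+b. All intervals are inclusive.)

2

Evaluate at each i in [0,11]:
  i=0: ✗ (fails at j=1)
  i=1: ✗ (fails at j=1)
  i=2: ✓ (all of [2,3])
  i=3: ✗ (fails at j=4)
  i=4: ✗ (fails at j=4)
  i=5: ✗ (fails at j=5)
  i=6: ✗ (fails at j=6)
  i=7: ✗ (fails at j=7)
  i=8: ✗ (fails at j=9)
  i=9: ✗ (fails at j=9)
  i=10: ✗ (fails at j=11)
  i=11: ✗ (fails at j=11)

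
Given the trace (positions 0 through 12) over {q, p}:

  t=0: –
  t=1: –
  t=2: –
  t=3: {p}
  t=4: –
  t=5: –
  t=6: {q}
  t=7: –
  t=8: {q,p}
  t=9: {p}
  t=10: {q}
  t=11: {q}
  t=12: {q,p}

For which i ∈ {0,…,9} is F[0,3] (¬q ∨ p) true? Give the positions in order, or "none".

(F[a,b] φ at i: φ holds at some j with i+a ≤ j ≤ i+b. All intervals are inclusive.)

0, 1, 2, 3, 4, 5, 6, 7, 8, 9

Evaluate at each i in [0,9]:
  i=0: ✓ (witness j=0)
  i=1: ✓ (witness j=1)
  i=2: ✓ (witness j=2)
  i=3: ✓ (witness j=3)
  i=4: ✓ (witness j=4)
  i=5: ✓ (witness j=5)
  i=6: ✓ (witness j=7)
  i=7: ✓ (witness j=7)
  i=8: ✓ (witness j=8)
  i=9: ✓ (witness j=9)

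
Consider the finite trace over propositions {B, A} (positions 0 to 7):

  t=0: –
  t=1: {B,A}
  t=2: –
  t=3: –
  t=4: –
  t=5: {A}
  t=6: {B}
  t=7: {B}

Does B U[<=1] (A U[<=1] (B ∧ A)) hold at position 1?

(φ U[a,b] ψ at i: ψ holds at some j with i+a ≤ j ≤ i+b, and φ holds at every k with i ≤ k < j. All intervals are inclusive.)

Need some j in [1,2] with (A U[<=1] (B ∧ A)), and B at every k in [1,j-1].
  j=1: (A U[<=1] (B ∧ A)) holds; no prefix to check → satisfied.

True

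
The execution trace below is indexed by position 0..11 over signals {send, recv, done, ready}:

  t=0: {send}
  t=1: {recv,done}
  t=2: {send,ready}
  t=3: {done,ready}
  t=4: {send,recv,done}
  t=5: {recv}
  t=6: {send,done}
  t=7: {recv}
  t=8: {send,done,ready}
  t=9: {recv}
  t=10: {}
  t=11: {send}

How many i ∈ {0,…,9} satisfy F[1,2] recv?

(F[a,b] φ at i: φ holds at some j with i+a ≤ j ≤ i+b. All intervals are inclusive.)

8

Evaluate at each i in [0,9]:
  i=0: ✓ (witness j=1)
  i=1: ✗ (none in [2,3])
  i=2: ✓ (witness j=4)
  i=3: ✓ (witness j=4)
  i=4: ✓ (witness j=5)
  i=5: ✓ (witness j=7)
  i=6: ✓ (witness j=7)
  i=7: ✓ (witness j=9)
  i=8: ✓ (witness j=9)
  i=9: ✗ (none in [10,11])
Positions where it holds: {0, 2, 3, 4, 5, 6, 7, 8} → 8.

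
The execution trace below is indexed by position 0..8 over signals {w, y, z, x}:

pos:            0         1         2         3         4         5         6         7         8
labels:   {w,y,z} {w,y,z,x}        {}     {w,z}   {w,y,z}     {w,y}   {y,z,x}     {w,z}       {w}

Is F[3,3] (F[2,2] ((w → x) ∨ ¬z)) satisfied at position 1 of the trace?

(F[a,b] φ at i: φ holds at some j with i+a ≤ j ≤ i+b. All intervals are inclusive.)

Check F[2,2] ((w → x) ∨ ¬z) at each j in [4,4]:
  j=4: holds (witness at 6)
Found at j=4 → formula holds.

Yes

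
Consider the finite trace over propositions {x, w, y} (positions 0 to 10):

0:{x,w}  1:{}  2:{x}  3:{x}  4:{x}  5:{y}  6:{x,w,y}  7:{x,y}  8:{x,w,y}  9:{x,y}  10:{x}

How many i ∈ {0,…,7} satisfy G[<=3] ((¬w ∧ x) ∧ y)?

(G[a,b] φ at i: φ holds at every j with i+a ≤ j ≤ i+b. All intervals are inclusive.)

0

Evaluate at each i in [0,7]:
  i=0: ✗ (fails at j=0)
  i=1: ✗ (fails at j=1)
  i=2: ✗ (fails at j=2)
  i=3: ✗ (fails at j=3)
  i=4: ✗ (fails at j=4)
  i=5: ✗ (fails at j=5)
  i=6: ✗ (fails at j=6)
  i=7: ✗ (fails at j=8)
Positions where it holds: {} → 0.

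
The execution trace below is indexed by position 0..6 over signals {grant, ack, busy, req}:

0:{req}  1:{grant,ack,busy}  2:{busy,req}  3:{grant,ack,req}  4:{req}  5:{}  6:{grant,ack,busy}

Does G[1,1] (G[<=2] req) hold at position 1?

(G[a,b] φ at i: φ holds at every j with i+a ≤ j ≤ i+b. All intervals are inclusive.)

Check G[<=2] req at every j in [2,2]:
  j=2: holds on [2,4]
All positions satisfy it → formula holds.

Holds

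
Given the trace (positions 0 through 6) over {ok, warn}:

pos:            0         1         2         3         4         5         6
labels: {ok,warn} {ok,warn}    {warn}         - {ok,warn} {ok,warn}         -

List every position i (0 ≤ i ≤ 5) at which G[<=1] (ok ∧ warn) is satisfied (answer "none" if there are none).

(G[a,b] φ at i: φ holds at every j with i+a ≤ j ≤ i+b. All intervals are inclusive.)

Evaluate at each i in [0,5]:
  i=0: ✓ (all of [0,1])
  i=1: ✗ (fails at j=2)
  i=2: ✗ (fails at j=2)
  i=3: ✗ (fails at j=3)
  i=4: ✓ (all of [4,5])
  i=5: ✗ (fails at j=6)

0, 4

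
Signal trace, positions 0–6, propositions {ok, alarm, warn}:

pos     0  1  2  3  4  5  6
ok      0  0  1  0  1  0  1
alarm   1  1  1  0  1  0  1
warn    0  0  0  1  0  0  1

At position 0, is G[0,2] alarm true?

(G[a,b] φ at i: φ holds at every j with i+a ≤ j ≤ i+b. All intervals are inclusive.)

Check alarm at every j in [0,2]:
  j=0: true
  j=1: true
  j=2: true
All positions satisfy it → formula holds.

True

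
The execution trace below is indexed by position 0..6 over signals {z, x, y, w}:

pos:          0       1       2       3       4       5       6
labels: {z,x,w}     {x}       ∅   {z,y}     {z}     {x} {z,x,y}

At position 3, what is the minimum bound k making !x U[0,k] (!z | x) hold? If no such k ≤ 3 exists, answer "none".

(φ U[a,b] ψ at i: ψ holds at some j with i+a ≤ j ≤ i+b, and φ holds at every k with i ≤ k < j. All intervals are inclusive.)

2

Need earliest j ≥ 3 with (!z | x), and !x at every k in [3,j-1].
  j=3: rhs fails.
  j=4: rhs fails.
  j=5: rhs holds; lhs holds on [3,4]. k = 2.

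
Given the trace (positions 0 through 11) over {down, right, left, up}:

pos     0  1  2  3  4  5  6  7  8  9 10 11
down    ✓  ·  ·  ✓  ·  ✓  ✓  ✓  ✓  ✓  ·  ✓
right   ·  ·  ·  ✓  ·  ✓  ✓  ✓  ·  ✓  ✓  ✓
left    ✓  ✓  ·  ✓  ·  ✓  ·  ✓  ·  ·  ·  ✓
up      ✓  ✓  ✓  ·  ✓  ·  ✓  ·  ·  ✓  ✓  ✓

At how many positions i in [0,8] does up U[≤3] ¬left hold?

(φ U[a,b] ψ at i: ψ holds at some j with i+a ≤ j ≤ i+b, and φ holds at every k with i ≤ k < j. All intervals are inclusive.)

6

Evaluate at each i in [0,8]:
  i=0: ✓ (rhs at j=2; lhs holds on [0,1])
  i=1: ✓ (rhs at j=2; lhs holds on [1,1])
  i=2: ✓ (rhs at j=2)
  i=3: ✗ (lhs fails at k=3 before rhs at j=4)
  i=4: ✓ (rhs at j=4)
  i=5: ✗ (lhs fails at k=5 before rhs at j=6)
  i=6: ✓ (rhs at j=6)
  i=7: ✗ (lhs fails at k=7 before rhs at j=8)
  i=8: ✓ (rhs at j=8)
Positions where it holds: {0, 1, 2, 4, 6, 8} → 6.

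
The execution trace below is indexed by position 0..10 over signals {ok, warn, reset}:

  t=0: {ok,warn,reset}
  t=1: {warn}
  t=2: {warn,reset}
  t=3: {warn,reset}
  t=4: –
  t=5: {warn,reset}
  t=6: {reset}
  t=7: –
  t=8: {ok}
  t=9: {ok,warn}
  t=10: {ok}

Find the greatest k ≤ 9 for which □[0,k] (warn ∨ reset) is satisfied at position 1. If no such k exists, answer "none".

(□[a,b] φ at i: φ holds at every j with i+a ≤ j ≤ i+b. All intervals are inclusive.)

2

(warn ∨ reset) must hold from j=1 onward; find where it first fails.
  j=1: holds
  j=2: holds
  j=3: holds
  j=4: fails
Holds on [1,3], so largest k = 2.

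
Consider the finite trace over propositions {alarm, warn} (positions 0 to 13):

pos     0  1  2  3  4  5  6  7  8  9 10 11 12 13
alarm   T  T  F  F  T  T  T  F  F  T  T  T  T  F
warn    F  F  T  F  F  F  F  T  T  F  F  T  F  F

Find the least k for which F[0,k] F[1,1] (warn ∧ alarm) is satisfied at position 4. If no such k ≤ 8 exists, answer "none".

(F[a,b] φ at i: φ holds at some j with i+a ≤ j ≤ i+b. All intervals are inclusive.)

6

Scan j = 4,5,… for F[1,1] (warn ∧ alarm):
  j=4: fails
  j=5: fails
  j=6: fails
  j=7: fails
  j=8: fails
  j=9: fails
  j=10: holds
First hit at j=10, so smallest k = 10-4 = 6.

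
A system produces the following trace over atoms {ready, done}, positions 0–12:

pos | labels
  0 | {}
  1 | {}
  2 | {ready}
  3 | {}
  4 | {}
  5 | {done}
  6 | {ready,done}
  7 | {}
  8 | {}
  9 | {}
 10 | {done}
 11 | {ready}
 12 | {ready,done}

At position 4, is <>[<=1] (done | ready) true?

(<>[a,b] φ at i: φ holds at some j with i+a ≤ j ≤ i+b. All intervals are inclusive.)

Holds

Check (done | ready) at each j in [4,5]:
  j=4: false
  j=5: true
Found at j=5 → formula holds.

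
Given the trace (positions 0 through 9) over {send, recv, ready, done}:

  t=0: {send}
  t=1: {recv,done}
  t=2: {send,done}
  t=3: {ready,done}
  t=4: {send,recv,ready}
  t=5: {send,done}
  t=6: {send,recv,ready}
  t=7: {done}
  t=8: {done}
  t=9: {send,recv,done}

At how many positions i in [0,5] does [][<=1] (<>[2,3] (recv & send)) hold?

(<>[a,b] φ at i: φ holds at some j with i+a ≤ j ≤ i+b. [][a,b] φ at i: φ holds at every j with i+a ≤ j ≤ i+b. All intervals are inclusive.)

3

Evaluate at each i in [0,5]:
  i=0: ✗ (fails at j=0)
  i=1: ✓ (all of [1,2])
  i=2: ✓ (all of [2,3])
  i=3: ✓ (all of [3,4])
  i=4: ✗ (fails at j=5)
  i=5: ✗ (fails at j=5)
Positions where it holds: {1, 2, 3} → 3.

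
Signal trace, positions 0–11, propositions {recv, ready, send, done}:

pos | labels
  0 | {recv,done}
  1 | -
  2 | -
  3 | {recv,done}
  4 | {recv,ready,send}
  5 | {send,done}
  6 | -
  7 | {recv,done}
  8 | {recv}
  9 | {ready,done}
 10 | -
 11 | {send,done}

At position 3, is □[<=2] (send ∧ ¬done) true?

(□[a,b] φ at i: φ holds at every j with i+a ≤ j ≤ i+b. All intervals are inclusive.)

Does not hold

Check (send ∧ ¬done) at every j in [3,5]:
  j=3: false
  j=4: true
  j=5: false
Fails at j=3 → formula fails.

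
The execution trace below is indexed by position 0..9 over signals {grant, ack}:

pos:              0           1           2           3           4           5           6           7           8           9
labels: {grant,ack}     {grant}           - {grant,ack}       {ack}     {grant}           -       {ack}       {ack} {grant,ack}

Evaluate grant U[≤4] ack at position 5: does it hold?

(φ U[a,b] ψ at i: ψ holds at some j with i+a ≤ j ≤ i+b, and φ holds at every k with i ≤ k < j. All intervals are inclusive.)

Need some j in [5,9] with ack, and grant at every k in [5,j-1].
  j=5: ack false.
  j=6: ack false.
  j=7: ack holds, but grant fails at k=6 → not this j.
  j=8: ack holds, but grant fails at k=6 → not this j.
  j=9: ack holds, but grant fails at k=6 → not this j.
No j in the window works → until fails.

No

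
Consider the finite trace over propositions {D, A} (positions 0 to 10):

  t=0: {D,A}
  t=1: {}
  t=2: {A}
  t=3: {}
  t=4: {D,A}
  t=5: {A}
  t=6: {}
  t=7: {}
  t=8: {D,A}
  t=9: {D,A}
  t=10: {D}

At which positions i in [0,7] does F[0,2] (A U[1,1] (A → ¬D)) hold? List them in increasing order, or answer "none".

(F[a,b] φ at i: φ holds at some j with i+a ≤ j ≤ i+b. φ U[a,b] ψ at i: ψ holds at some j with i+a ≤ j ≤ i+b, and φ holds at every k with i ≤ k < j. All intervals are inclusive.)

Evaluate at each i in [0,7]:
  i=0: ✓ (witness j=0)
  i=1: ✓ (witness j=2)
  i=2: ✓ (witness j=2)
  i=3: ✓ (witness j=4)
  i=4: ✓ (witness j=4)
  i=5: ✓ (witness j=5)
  i=6: ✗ (none in [6,8])
  i=7: ✓ (witness j=9)

0, 1, 2, 3, 4, 5, 7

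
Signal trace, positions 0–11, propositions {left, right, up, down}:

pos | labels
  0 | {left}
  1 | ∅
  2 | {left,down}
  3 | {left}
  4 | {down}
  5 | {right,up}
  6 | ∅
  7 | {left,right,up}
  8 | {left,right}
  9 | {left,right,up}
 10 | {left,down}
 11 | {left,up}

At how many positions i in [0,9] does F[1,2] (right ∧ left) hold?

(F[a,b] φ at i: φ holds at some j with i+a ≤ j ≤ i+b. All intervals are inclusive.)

Evaluate at each i in [0,9]:
  i=0: ✗ (none in [1,2])
  i=1: ✗ (none in [2,3])
  i=2: ✗ (none in [3,4])
  i=3: ✗ (none in [4,5])
  i=4: ✗ (none in [5,6])
  i=5: ✓ (witness j=7)
  i=6: ✓ (witness j=7)
  i=7: ✓ (witness j=8)
  i=8: ✓ (witness j=9)
  i=9: ✗ (none in [10,11])
Positions where it holds: {5, 6, 7, 8} → 4.

4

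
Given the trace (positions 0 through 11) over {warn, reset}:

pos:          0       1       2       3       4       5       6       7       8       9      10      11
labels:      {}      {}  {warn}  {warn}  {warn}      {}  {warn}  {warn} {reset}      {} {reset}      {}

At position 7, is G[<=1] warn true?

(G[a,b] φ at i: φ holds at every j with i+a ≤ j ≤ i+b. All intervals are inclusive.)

Check warn at every j in [7,8]:
  j=7: true
  j=8: false
Fails at j=8 → formula fails.

Does not hold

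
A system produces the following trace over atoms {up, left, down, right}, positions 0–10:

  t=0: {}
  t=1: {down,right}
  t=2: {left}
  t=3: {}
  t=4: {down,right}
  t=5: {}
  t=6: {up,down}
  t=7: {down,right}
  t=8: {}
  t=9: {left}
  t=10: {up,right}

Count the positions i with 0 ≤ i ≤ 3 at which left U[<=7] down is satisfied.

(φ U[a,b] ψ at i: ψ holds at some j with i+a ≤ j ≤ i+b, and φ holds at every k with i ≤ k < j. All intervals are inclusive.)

1

Evaluate at each i in [0,3]:
  i=0: ✗ (lhs fails at k=0 before rhs at j=1)
  i=1: ✓ (rhs at j=1)
  i=2: ✗ (lhs fails at k=3 before rhs at j=4)
  i=3: ✗ (lhs fails at k=3 before rhs at j=4)
Positions where it holds: {1} → 1.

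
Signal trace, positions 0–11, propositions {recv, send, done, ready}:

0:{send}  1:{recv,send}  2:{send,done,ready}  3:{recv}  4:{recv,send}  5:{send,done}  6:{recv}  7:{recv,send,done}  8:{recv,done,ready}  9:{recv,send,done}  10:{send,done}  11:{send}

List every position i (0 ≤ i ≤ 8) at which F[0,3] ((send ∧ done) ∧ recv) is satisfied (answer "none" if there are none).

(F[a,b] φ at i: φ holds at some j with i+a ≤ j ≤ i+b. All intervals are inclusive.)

4, 5, 6, 7, 8

Evaluate at each i in [0,8]:
  i=0: ✗ (none in [0,3])
  i=1: ✗ (none in [1,4])
  i=2: ✗ (none in [2,5])
  i=3: ✗ (none in [3,6])
  i=4: ✓ (witness j=7)
  i=5: ✓ (witness j=7)
  i=6: ✓ (witness j=7)
  i=7: ✓ (witness j=7)
  i=8: ✓ (witness j=9)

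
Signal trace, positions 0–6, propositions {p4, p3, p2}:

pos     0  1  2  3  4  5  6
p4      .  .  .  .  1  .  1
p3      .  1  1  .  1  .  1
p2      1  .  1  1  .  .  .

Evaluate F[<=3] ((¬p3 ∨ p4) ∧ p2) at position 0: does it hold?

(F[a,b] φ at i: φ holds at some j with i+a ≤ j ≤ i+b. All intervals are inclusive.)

True

Check ((¬p3 ∨ p4) ∧ p2) at each j in [0,3]:
  j=0: true
  j=1: false
  j=2: false
  j=3: true
Found at j=0 → formula holds.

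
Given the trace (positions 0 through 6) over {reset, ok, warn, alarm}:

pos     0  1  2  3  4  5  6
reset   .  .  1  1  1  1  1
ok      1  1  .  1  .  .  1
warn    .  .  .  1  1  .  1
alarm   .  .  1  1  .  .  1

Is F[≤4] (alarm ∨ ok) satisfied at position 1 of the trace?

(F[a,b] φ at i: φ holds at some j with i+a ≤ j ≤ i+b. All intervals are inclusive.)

Holds

Check (alarm ∨ ok) at each j in [1,5]:
  j=1: true
  j=2: true
  j=3: true
  j=4: false
  j=5: false
Found at j=1 → formula holds.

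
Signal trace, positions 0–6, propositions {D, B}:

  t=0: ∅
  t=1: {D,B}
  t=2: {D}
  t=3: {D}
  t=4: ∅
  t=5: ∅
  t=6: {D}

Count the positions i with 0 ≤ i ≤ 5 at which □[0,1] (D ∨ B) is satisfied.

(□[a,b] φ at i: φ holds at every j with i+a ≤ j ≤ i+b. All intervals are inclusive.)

2

Evaluate at each i in [0,5]:
  i=0: ✗ (fails at j=0)
  i=1: ✓ (all of [1,2])
  i=2: ✓ (all of [2,3])
  i=3: ✗ (fails at j=4)
  i=4: ✗ (fails at j=4)
  i=5: ✗ (fails at j=5)
Positions where it holds: {1, 2} → 2.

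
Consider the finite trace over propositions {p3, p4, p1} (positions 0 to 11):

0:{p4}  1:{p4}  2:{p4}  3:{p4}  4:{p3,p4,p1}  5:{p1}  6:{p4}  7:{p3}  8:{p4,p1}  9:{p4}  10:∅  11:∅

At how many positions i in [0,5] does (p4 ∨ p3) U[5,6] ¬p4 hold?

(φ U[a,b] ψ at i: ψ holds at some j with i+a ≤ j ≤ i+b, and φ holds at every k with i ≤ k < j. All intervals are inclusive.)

Evaluate at each i in [0,5]:
  i=0: ✓ (rhs at j=5; lhs holds on [0,4])
  i=1: ✗ (lhs fails at k=5 before rhs at j=7)
  i=2: ✗ (lhs fails at k=5 before rhs at j=7)
  i=3: ✗ (no rhs in [8,9])
  i=4: ✗ (lhs fails at k=5 before rhs at j=10)
  i=5: ✗ (lhs fails at k=5 before rhs at j=10)
Positions where it holds: {0} → 1.

1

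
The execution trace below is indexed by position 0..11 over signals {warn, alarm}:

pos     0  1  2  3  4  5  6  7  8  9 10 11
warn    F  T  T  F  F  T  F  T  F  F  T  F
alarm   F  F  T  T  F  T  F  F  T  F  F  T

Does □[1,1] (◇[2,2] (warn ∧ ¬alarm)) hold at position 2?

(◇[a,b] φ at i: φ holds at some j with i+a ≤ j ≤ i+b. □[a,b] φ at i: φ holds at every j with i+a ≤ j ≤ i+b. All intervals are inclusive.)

Does not hold

Check ◇[2,2] (warn ∧ ¬alarm) at every j in [3,3]:
  j=3: fails (none in [5,5])
Fails at j=3 → formula fails.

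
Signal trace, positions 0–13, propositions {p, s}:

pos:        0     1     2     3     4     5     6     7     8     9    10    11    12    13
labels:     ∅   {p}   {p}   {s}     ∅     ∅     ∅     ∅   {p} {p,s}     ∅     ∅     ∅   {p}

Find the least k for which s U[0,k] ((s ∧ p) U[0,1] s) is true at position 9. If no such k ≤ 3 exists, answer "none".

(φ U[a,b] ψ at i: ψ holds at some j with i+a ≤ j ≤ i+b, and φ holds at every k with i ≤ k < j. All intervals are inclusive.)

0

Need earliest j ≥ 9 with ((s ∧ p) U[0,1] s), and s at every k in [9,j-1].
  j=9: rhs holds (empty prefix). k = 0.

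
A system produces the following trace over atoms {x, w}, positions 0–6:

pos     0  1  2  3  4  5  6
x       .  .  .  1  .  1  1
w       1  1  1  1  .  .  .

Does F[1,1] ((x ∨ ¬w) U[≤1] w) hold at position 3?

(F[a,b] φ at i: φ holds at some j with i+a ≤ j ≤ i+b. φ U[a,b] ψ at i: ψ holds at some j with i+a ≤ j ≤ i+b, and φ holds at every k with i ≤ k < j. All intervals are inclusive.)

No

Check ((x ∨ ¬w) U[≤1] w) at each j in [4,4]:
  j=4: fails
No position in the window satisfies it → formula fails.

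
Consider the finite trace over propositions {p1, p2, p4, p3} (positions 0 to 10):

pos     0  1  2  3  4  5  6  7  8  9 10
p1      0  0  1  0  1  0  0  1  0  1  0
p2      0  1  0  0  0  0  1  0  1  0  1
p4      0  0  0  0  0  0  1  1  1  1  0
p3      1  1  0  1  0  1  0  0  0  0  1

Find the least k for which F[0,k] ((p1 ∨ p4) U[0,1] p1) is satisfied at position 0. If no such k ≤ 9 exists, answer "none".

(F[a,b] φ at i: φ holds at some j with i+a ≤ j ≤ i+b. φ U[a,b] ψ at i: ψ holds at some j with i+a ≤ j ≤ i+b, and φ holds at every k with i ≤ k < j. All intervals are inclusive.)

Scan j = 0,1,… for ((p1 ∨ p4) U[0,1] p1):
  j=0: fails
  j=1: fails
  j=2: holds
First hit at j=2, so smallest k = 2-0 = 2.

2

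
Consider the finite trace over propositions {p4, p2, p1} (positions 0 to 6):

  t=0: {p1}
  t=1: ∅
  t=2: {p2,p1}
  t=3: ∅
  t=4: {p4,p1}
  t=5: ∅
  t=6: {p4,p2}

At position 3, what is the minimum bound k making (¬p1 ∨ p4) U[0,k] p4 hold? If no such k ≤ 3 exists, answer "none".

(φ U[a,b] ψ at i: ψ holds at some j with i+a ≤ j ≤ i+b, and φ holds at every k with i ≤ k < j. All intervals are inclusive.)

1

Need earliest j ≥ 3 with p4, and (¬p1 ∨ p4) at every k in [3,j-1].
  j=3: rhs fails.
  j=4: rhs holds; lhs holds on [3,3]. k = 1.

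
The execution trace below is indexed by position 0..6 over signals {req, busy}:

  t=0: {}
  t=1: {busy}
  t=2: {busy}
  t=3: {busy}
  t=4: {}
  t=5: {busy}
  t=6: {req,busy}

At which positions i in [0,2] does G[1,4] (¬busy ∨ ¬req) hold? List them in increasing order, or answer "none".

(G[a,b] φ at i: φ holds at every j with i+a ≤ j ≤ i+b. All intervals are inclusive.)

0, 1

Evaluate at each i in [0,2]:
  i=0: ✓ (all of [1,4])
  i=1: ✓ (all of [2,5])
  i=2: ✗ (fails at j=6)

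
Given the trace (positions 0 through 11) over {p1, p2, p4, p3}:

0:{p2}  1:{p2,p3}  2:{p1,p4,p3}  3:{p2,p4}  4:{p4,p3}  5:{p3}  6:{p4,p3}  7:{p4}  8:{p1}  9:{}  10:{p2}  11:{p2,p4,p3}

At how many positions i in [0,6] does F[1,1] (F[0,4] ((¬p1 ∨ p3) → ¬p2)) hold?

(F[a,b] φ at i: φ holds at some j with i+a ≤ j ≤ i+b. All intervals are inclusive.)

7

Evaluate at each i in [0,6]:
  i=0: ✓ (witness j=1)
  i=1: ✓ (witness j=2)
  i=2: ✓ (witness j=3)
  i=3: ✓ (witness j=4)
  i=4: ✓ (witness j=5)
  i=5: ✓ (witness j=6)
  i=6: ✓ (witness j=7)
Positions where it holds: {0, 1, 2, 3, 4, 5, 6} → 7.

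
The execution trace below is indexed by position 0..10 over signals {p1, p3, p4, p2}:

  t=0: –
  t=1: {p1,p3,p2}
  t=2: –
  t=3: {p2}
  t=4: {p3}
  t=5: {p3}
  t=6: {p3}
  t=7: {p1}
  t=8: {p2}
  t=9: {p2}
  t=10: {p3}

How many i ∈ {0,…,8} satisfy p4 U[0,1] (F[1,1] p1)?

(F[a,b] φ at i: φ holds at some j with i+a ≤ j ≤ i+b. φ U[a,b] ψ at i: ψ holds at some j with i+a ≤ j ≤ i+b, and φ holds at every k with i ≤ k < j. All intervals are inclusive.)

2

Evaluate at each i in [0,8]:
  i=0: ✓ (rhs at j=0)
  i=1: ✗ (no rhs in [1,2])
  i=2: ✗ (no rhs in [2,3])
  i=3: ✗ (no rhs in [3,4])
  i=4: ✗ (no rhs in [4,5])
  i=5: ✗ (lhs fails at k=5 before rhs at j=6)
  i=6: ✓ (rhs at j=6)
  i=7: ✗ (no rhs in [7,8])
  i=8: ✗ (no rhs in [8,9])
Positions where it holds: {0, 6} → 2.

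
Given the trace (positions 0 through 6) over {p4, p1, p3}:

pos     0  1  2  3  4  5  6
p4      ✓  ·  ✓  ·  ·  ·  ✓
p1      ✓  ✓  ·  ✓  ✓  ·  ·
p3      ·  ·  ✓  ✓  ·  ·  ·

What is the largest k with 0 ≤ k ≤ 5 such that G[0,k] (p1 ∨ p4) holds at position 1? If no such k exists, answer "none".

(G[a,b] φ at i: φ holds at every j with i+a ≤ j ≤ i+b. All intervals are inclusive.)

(p1 ∨ p4) must hold from j=1 onward; find where it first fails.
  j=1: holds
  j=2: holds
  j=3: holds
  j=4: holds
  j=5: fails
Holds on [1,4], so largest k = 3.

3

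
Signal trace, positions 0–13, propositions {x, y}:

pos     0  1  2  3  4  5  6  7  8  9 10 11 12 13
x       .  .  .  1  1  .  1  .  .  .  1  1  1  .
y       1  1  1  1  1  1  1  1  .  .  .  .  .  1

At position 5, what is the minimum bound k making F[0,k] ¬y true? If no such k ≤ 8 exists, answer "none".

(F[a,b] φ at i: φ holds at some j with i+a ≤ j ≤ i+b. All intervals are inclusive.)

3

Scan j = 5,6,… for ¬y:
  j=5: fails
  j=6: fails
  j=7: fails
  j=8: holds
First hit at j=8, so smallest k = 8-5 = 3.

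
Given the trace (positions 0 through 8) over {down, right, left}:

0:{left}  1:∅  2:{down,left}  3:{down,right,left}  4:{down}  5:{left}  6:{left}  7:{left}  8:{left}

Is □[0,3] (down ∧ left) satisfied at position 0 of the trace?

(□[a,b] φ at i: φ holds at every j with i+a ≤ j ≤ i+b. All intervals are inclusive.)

Check (down ∧ left) at every j in [0,3]:
  j=0: false
  j=1: false
  j=2: true
  j=3: true
Fails at j=0 → formula fails.

No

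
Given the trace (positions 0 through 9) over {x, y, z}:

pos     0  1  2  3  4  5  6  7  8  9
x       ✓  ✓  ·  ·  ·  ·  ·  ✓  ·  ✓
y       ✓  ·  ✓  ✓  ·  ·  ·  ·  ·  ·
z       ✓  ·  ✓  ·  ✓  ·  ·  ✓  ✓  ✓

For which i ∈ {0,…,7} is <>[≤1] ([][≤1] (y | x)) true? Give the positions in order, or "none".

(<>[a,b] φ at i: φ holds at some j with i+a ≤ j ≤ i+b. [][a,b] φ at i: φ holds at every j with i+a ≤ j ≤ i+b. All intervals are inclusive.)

Evaluate at each i in [0,7]:
  i=0: ✓ (witness j=0)
  i=1: ✓ (witness j=1)
  i=2: ✓ (witness j=2)
  i=3: ✗ (none in [3,4])
  i=4: ✗ (none in [4,5])
  i=5: ✗ (none in [5,6])
  i=6: ✗ (none in [6,7])
  i=7: ✗ (none in [7,8])

0, 1, 2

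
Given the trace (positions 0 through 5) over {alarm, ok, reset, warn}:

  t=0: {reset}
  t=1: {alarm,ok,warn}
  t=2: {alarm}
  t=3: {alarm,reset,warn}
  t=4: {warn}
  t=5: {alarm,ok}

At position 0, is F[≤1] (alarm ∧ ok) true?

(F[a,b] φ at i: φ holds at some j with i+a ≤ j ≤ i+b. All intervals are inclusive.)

Check (alarm ∧ ok) at each j in [0,1]:
  j=0: false
  j=1: true
Found at j=1 → formula holds.

Holds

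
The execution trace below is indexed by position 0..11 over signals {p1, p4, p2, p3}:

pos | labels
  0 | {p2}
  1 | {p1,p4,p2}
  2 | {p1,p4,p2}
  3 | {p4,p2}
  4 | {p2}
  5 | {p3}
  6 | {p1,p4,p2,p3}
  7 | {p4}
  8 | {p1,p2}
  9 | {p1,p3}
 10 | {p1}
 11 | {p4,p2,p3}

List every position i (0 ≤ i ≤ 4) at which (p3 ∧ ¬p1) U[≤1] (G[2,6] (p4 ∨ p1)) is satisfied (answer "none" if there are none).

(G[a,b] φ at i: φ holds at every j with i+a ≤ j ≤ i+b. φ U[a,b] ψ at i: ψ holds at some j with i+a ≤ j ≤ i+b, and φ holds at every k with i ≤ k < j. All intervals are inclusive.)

Evaluate at each i in [0,4]:
  i=0: ✗ (no rhs in [0,1])
  i=1: ✗ (no rhs in [1,2])
  i=2: ✗ (no rhs in [2,3])
  i=3: ✗ (lhs fails at k=3 before rhs at j=4)
  i=4: ✓ (rhs at j=4)

4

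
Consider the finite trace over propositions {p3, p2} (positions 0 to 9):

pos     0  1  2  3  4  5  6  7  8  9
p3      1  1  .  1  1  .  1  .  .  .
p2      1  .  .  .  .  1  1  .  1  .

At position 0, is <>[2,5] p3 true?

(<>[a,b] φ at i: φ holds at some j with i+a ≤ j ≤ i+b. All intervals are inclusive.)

Check p3 at each j in [2,5]:
  j=2: false
  j=3: true
  j=4: true
  j=5: false
Found at j=3 → formula holds.

Holds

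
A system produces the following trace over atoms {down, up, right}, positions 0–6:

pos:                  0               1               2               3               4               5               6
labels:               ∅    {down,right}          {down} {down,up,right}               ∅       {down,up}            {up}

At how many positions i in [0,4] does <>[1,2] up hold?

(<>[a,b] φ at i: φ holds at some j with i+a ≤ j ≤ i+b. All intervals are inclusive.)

Evaluate at each i in [0,4]:
  i=0: ✗ (none in [1,2])
  i=1: ✓ (witness j=3)
  i=2: ✓ (witness j=3)
  i=3: ✓ (witness j=5)
  i=4: ✓ (witness j=5)
Positions where it holds: {1, 2, 3, 4} → 4.

4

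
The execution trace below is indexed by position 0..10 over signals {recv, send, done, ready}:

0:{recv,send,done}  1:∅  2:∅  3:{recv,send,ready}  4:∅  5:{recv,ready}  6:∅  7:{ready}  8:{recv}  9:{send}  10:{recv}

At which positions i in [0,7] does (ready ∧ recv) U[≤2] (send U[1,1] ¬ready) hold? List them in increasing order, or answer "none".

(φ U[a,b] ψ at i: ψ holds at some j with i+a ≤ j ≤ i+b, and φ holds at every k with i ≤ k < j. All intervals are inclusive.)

0, 3

Evaluate at each i in [0,7]:
  i=0: ✓ (rhs at j=0)
  i=1: ✗ (lhs fails at k=1 before rhs at j=3)
  i=2: ✗ (lhs fails at k=2 before rhs at j=3)
  i=3: ✓ (rhs at j=3)
  i=4: ✗ (no rhs in [4,6])
  i=5: ✗ (no rhs in [5,7])
  i=6: ✗ (no rhs in [6,8])
  i=7: ✗ (lhs fails at k=7 before rhs at j=9)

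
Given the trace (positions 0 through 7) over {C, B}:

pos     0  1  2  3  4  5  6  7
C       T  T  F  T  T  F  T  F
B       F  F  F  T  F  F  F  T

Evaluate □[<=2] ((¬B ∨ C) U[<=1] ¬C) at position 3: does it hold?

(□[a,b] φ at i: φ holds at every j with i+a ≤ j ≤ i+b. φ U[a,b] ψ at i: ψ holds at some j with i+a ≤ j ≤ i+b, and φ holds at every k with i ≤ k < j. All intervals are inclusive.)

No

Check ((¬B ∨ C) U[<=1] ¬C) at every j in [3,5]:
  j=3: fails
  j=4: holds
  j=5: holds
Fails at j=3 → formula fails.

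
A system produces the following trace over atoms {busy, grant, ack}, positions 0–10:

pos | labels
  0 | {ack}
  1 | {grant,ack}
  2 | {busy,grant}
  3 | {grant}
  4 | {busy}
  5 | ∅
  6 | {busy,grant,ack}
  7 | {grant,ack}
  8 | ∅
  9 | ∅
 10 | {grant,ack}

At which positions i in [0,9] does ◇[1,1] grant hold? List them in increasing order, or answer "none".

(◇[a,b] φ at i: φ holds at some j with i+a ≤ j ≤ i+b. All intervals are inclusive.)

0, 1, 2, 5, 6, 9

Evaluate at each i in [0,9]:
  i=0: ✓ (witness j=1)
  i=1: ✓ (witness j=2)
  i=2: ✓ (witness j=3)
  i=3: ✗ (none in [4,4])
  i=4: ✗ (none in [5,5])
  i=5: ✓ (witness j=6)
  i=6: ✓ (witness j=7)
  i=7: ✗ (none in [8,8])
  i=8: ✗ (none in [9,9])
  i=9: ✓ (witness j=10)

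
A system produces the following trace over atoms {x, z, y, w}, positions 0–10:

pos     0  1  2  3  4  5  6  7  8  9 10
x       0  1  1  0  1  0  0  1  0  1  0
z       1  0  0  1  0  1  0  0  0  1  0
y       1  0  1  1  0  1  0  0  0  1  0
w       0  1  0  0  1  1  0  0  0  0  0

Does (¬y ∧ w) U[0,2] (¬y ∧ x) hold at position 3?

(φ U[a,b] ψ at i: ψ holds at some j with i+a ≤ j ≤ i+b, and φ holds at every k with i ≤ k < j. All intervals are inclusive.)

Need some j in [3,5] with (¬y ∧ x), and (¬y ∧ w) at every k in [3,j-1].
  j=3: (¬y ∧ x) false.
  j=4: (¬y ∧ x) holds, but (¬y ∧ w) fails at k=3 → not this j.
  j=5: (¬y ∧ x) false.
No j in the window works → until fails.

No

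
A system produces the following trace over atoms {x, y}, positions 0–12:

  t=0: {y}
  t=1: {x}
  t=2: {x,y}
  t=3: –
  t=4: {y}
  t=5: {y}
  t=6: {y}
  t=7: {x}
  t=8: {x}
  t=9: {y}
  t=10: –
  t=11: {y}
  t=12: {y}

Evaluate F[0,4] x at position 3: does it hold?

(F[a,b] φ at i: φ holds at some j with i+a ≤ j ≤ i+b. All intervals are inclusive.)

True

Check x at each j in [3,7]:
  j=3: false
  j=4: false
  j=5: false
  j=6: false
  j=7: true
Found at j=7 → formula holds.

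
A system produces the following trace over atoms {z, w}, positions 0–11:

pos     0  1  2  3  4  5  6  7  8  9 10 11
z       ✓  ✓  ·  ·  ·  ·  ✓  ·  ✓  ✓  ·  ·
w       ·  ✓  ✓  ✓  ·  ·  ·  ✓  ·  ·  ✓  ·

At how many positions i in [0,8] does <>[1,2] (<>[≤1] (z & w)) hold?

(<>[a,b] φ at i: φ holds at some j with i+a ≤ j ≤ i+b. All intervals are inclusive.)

Evaluate at each i in [0,8]:
  i=0: ✓ (witness j=1)
  i=1: ✗ (none in [2,3])
  i=2: ✗ (none in [3,4])
  i=3: ✗ (none in [4,5])
  i=4: ✗ (none in [5,6])
  i=5: ✗ (none in [6,7])
  i=6: ✗ (none in [7,8])
  i=7: ✗ (none in [8,9])
  i=8: ✗ (none in [9,10])
Positions where it holds: {0} → 1.

1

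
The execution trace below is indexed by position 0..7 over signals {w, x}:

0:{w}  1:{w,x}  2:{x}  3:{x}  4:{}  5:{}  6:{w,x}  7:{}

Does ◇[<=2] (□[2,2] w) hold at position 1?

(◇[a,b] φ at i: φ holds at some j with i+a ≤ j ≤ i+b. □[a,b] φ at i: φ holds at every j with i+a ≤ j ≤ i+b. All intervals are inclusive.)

Check □[2,2] w at each j in [1,3]:
  j=1: fails at 3
  j=2: fails at 4
  j=3: fails at 5
No position in the window satisfies it → formula fails.

No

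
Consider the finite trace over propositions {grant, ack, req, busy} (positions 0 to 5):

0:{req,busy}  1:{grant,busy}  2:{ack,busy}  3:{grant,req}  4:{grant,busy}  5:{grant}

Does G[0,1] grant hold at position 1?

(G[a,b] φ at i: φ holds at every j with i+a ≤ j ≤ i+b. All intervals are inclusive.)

Check grant at every j in [1,2]:
  j=1: true
  j=2: false
Fails at j=2 → formula fails.

Does not hold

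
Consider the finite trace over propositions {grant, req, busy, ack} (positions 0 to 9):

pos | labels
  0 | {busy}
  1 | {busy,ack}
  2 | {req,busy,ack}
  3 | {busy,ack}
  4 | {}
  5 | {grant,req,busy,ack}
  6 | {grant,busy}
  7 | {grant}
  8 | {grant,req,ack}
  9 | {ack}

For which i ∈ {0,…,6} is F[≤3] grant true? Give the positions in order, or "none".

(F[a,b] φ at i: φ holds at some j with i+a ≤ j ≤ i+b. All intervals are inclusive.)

Evaluate at each i in [0,6]:
  i=0: ✗ (none in [0,3])
  i=1: ✗ (none in [1,4])
  i=2: ✓ (witness j=5)
  i=3: ✓ (witness j=5)
  i=4: ✓ (witness j=5)
  i=5: ✓ (witness j=5)
  i=6: ✓ (witness j=6)

2, 3, 4, 5, 6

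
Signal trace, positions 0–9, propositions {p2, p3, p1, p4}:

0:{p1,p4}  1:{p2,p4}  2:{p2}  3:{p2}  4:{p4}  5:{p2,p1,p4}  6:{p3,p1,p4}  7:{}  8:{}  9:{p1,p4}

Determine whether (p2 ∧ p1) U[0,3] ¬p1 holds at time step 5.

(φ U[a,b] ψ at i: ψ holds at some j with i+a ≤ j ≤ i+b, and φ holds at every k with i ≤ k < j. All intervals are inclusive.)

No

Need some j in [5,8] with ¬p1, and (p2 ∧ p1) at every k in [5,j-1].
  j=5: ¬p1 false.
  j=6: ¬p1 false.
  j=7: ¬p1 holds, but (p2 ∧ p1) fails at k=6 → not this j.
  j=8: ¬p1 holds, but (p2 ∧ p1) fails at k=6 → not this j.
No j in the window works → until fails.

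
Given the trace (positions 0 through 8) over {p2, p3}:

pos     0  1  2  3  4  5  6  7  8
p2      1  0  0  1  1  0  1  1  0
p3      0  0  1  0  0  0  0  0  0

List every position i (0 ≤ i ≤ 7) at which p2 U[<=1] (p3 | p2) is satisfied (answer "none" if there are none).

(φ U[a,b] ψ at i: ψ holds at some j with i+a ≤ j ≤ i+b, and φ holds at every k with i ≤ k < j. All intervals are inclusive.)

0, 2, 3, 4, 6, 7

Evaluate at each i in [0,7]:
  i=0: ✓ (rhs at j=0)
  i=1: ✗ (lhs fails at k=1 before rhs at j=2)
  i=2: ✓ (rhs at j=2)
  i=3: ✓ (rhs at j=3)
  i=4: ✓ (rhs at j=4)
  i=5: ✗ (lhs fails at k=5 before rhs at j=6)
  i=6: ✓ (rhs at j=6)
  i=7: ✓ (rhs at j=7)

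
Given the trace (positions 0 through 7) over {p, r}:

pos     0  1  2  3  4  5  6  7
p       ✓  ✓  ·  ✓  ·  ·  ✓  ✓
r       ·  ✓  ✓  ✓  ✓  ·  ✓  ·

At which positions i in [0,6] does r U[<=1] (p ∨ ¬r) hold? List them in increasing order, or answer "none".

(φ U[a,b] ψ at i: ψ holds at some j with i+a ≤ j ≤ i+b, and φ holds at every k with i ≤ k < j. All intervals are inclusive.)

0, 1, 2, 3, 4, 5, 6

Evaluate at each i in [0,6]:
  i=0: ✓ (rhs at j=0)
  i=1: ✓ (rhs at j=1)
  i=2: ✓ (rhs at j=3; lhs holds on [2,2])
  i=3: ✓ (rhs at j=3)
  i=4: ✓ (rhs at j=5; lhs holds on [4,4])
  i=5: ✓ (rhs at j=5)
  i=6: ✓ (rhs at j=6)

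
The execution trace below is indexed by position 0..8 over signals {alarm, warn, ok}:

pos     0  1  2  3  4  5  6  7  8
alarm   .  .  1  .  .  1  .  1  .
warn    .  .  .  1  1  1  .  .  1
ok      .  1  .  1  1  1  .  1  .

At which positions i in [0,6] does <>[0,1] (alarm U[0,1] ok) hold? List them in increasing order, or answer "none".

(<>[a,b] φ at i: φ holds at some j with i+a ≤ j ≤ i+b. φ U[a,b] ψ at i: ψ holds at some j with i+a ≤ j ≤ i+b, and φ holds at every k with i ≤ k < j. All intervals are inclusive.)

Evaluate at each i in [0,6]:
  i=0: ✓ (witness j=1)
  i=1: ✓ (witness j=1)
  i=2: ✓ (witness j=2)
  i=3: ✓ (witness j=3)
  i=4: ✓ (witness j=4)
  i=5: ✓ (witness j=5)
  i=6: ✓ (witness j=7)

0, 1, 2, 3, 4, 5, 6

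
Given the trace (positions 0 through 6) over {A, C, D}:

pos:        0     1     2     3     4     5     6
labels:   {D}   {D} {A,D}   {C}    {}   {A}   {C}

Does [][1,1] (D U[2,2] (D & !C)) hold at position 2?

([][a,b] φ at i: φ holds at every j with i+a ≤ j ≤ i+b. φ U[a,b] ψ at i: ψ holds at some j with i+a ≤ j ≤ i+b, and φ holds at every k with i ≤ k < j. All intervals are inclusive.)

Check (D U[2,2] (D & !C)) at every j in [3,3]:
  j=3: fails
Fails at j=3 → formula fails.

No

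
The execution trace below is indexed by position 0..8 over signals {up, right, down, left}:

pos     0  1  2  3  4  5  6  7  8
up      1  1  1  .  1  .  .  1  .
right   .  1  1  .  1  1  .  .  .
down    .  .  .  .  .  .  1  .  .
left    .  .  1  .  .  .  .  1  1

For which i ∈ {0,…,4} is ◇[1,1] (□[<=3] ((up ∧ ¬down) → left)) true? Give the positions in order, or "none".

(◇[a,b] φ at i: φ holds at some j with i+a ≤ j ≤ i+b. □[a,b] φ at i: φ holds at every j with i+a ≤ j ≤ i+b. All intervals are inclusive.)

Evaluate at each i in [0,4]:
  i=0: ✗ (none in [1,1])
  i=1: ✗ (none in [2,2])
  i=2: ✗ (none in [3,3])
  i=3: ✗ (none in [4,4])
  i=4: ✓ (witness j=5)

4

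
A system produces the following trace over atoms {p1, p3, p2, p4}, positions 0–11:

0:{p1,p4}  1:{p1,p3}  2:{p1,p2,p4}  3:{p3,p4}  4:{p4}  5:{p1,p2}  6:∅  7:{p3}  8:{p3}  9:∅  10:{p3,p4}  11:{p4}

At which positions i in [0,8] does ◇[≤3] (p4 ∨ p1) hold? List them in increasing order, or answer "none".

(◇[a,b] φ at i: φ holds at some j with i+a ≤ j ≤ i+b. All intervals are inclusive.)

0, 1, 2, 3, 4, 5, 7, 8

Evaluate at each i in [0,8]:
  i=0: ✓ (witness j=0)
  i=1: ✓ (witness j=1)
  i=2: ✓ (witness j=2)
  i=3: ✓ (witness j=3)
  i=4: ✓ (witness j=4)
  i=5: ✓ (witness j=5)
  i=6: ✗ (none in [6,9])
  i=7: ✓ (witness j=10)
  i=8: ✓ (witness j=10)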